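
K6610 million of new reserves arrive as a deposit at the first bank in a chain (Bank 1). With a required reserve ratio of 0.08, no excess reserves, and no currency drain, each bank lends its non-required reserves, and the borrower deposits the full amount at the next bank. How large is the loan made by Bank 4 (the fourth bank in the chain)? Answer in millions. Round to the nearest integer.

Each bank lends a fraction (1 − rr) = 0.9200 of the deposit it receives, so Bank 4 receives 6610·0.9200^3 and lends 6610·0.9200^4 ≈ 4735.3575 million.

K4735 million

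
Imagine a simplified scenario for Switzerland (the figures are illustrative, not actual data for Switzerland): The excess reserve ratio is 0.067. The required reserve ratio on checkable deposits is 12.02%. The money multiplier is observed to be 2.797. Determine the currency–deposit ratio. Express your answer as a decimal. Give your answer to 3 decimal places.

Using m = 2.797. From m = (1 + c)/(c + rr + e), rearranging gives 1 + c = m·(c + rr + e), so c·(1 − m) = m·(rr + e) − 1.
Hence c = [m·(rr + e) − 1]/(1 − m) = [2.797 × (0.1202 + 0.067) − 1] / (1 − 2.797) ≈ 0.265109.

0.265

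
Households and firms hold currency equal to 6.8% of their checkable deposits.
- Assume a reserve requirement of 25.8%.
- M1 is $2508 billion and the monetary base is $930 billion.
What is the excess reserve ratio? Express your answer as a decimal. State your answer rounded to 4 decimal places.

Using m = M/MB = 2508/930 ≈ 2.696774. Since m = (1 + c)/(c + rr + e), the denominator satisfies c + rr + e = (1 + c)/m = (1 + 0.068) / 2.696774 ≈ 0.396029.
With c = 0.068 and rr = 0.258, the excess reserve ratio is 0.396029 − 0.068 − 0.258 = 0.070029.

0.0700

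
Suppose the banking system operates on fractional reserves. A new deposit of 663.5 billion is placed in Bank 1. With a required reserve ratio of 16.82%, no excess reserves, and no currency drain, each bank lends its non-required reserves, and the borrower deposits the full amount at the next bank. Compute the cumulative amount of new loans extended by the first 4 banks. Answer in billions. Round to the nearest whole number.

1710 billion

Bank i lends (1 − rr)^i of the original deposit: Bank 1 lends 663.5·0.8318 = 551.8993, Bank 2 lends 663.5·0.8318² ≈ 459.0698, and so on.
Summing a geometric series: total = 663.5·[0.8318·(1 − 0.8318^4) / (1 − 0.8318)] ≈ 1710.4498 billion.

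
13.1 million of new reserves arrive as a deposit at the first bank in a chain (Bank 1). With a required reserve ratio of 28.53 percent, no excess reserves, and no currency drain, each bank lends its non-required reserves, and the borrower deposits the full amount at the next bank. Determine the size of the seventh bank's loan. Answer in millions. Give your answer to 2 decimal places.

Each bank lends a fraction (1 − rr) = 0.7147 of the deposit it receives, so Bank 7 receives 13.1·0.7147^6 and lends 13.1·0.7147^7 ≈ 1.2478 million.

1.25 million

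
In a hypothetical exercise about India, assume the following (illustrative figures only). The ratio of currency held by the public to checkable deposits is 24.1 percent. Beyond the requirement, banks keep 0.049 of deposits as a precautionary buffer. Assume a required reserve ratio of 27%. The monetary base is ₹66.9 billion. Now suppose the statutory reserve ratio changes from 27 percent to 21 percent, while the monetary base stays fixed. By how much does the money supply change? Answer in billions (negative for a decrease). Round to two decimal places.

Initially m₁ = (1 + 0.241) / (0.27 + 0.049 + 0.241) ≈ 2.21607, so M₁ = 2.21607 × 66.9 ≈ 148.2551 billion.
After the change m₂ = (1 + 0.241) / (0.21 + 0.049 + 0.241) = 2.48200, so M₂ = 2.48200 × 66.9 = 166.0458 billion.
ΔM = M₂ − M₁ = 166.0458 − 148.2551 = 17.7907 billion.

₹17.79 billion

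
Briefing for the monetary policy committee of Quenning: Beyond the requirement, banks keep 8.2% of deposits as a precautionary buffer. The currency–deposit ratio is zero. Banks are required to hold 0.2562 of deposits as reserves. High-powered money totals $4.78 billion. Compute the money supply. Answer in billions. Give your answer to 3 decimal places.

$14.134 billion

The money multiplier is m = 1 / (rr + e) = 1 / (0.2562 + 0.082) ≈ 2.95683.
So M = m × MB = 2.95683 × 4.78 ≈ 14.1336 billion.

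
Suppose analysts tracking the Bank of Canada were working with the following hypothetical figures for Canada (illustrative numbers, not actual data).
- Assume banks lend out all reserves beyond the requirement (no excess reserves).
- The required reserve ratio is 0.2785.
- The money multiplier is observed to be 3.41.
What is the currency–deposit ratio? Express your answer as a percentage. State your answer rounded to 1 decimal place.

Using m = 3.41. From m = (1 + c)/(c + rr + e), rearranging gives 1 + c = m·(c + rr + e), so c·(1 − m) = m·(rr + e) − 1.
Hence c = [m·(rr + e) − 1]/(1 − m) = [3.41 × (0.2785 + 0) − 1] / (1 − 3.41) ≈ 0.020878.

2.1%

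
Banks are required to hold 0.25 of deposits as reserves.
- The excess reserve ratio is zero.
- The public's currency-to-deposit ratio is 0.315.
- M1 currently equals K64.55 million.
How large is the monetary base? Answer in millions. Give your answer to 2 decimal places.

The money multiplier is m = (1 + c) / (rr + c) = (1 + 0.315) / (0.25 + 0.315) ≈ 2.32743.
MB = M / m = 64.55 / 2.32743 ≈ 27.7345 million.

K27.73 million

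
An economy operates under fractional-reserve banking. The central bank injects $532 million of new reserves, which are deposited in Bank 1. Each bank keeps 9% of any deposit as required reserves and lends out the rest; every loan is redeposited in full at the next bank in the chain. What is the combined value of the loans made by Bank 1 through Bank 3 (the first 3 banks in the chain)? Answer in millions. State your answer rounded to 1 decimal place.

Bank i lends (1 − rr)^i of the original deposit: Bank 1 lends 532·0.9100 = 484.1200, Bank 2 lends 532·0.9100² = 440.5492, and so on.
Summing a geometric series: total = 532·[0.9100·(1 − 0.9100^3) / (1 − 0.9100)] ≈ 1325.5690 million.

$1325.6 million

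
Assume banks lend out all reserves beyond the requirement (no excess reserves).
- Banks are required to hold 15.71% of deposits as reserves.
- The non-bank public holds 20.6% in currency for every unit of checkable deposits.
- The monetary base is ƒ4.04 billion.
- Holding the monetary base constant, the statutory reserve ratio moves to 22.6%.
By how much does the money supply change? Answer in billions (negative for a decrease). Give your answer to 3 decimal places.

Initially m₁ = (1 + 0.206) / (0.1571 + 0.206) ≈ 3.32140, so M₁ = 3.32140 × 4.04 ≈ 13.4185 billion.
After the change m₂ = (1 + 0.206) / (0.226 + 0.206) ≈ 2.79167, so M₂ = 2.79167 × 4.04 ≈ 11.2783 billion.
ΔM = M₂ − M₁ = 11.2783 − 13.4185 = -2.1402 billion.

-2.140 billion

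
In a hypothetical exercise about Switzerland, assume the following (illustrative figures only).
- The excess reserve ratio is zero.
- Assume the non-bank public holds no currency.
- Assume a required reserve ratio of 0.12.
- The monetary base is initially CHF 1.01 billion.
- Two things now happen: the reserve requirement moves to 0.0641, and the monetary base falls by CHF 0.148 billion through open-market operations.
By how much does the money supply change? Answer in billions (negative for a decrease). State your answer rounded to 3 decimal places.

CHF 5.031 billion

Before: m₁ = 1 / (0.12) ≈ 8.33333, MB₁ = 1.01, so M₁ = 8.33333 × 1.01 ≈ 8.4167 billion.
After: m₂ = 1 / (0.0641) ≈ 15.60062, MB₂ = 1.01 − 0.148 = 0.862, so M₂ = 15.60062 × 0.862 ≈ 13.4477 billion.
ΔM = M₂ − M₁ = 13.4477 − 8.4167 = 5.031 billion.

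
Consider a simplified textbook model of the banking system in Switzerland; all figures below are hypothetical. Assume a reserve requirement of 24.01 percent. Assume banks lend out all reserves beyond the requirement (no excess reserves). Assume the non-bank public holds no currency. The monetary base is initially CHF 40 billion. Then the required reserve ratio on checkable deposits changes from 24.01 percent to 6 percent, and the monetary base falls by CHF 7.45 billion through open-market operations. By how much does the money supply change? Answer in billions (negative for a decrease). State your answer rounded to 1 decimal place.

Before: m₁ = 1 / (0.2401) ≈ 4.1649, MB₁ = 40, so M₁ = 4.1649 × 40 = 166.596 billion.
After: m₂ = 1 / (0.06) ≈ 16.6667, MB₂ = 40 − 7.45 = 32.55, so M₂ = 16.6667 × 32.55 ≈ 542.5011 billion.
ΔM = M₂ − M₁ = 542.5011 − 166.596 = 375.9051 billion.

CHF 375.9 billion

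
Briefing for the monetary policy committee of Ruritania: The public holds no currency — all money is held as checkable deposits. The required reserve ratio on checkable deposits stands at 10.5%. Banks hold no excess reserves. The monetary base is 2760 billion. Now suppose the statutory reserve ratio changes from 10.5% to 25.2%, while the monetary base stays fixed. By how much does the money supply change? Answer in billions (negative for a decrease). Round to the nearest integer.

Initially m₁ = 1 / (0.105) ≈ 9.52381, so M₁ = 9.52381 × 2760 = 26285.7156 billion.
After the change m₂ = 1 / (0.252) ≈ 3.96825, so M₂ = 3.96825 × 2760 = 10952.37 billion.
ΔM = M₂ − M₁ = 10952.37 − 26285.7156 = -15333.3456 billion.

-15333 billion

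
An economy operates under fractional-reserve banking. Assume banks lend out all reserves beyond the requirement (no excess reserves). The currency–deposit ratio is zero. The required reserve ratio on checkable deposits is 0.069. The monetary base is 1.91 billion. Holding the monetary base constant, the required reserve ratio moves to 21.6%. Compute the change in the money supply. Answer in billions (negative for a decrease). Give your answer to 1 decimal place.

Initially m₁ = 1 / (0.069) ≈ 14.4928, so M₁ = 14.4928 × 1.91 ≈ 27.6812 billion.
After the change m₂ = 1 / (0.216) ≈ 4.6296, so M₂ = 4.6296 × 1.91 ≈ 8.8425 billion.
ΔM = M₂ − M₁ = 8.8425 − 27.6812 = -18.8387 billion.

-18.8 billion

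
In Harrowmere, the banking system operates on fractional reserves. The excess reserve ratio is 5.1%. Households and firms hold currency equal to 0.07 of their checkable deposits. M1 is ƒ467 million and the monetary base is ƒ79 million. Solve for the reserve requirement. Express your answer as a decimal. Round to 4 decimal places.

0.0600

Using m = M/MB = 467/79 ≈ 5.911392. Since m = (1 + c)/(c + rr + e), the denominator satisfies c + rr + e = (1 + c)/m = (1 + 0.07) / 5.911392 ≈ 0.181006.
With c = 0.07 and e = 0.051, the reserve requirement is 0.181006 − 0.07 − 0.051 = 0.060006.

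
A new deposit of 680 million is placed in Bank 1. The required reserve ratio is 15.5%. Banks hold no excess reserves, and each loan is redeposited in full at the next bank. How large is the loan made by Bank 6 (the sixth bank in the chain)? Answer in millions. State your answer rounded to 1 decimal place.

Each bank lends a fraction (1 − rr) = 0.8450 of the deposit it receives, so Bank 6 receives 680·0.8450^5 and lends 680·0.8450^6 ≈ 247.5422 million.

247.5 million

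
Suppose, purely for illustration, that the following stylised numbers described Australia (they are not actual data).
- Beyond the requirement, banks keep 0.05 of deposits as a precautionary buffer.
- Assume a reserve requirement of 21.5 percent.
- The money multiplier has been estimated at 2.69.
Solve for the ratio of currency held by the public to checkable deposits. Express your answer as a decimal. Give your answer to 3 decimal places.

Using m = 2.69. From m = (1 + c)/(c + rr + e), rearranging gives 1 + c = m·(c + rr + e), so c·(1 − m) = m·(rr + e) − 1.
Hence c = [m·(rr + e) − 1]/(1 − m) = [2.69 × (0.215 + 0.05) − 1] / (1 − 2.69) ≈ 0.169911.

0.170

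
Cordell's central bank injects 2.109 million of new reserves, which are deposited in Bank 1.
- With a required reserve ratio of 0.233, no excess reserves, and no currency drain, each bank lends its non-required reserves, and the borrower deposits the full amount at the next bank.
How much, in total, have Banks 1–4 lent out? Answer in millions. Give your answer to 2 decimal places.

Bank i lends (1 − rr)^i of the original deposit: Bank 1 lends 2.109·0.7670 ≈ 1.6176, Bank 2 lends 2.109·0.7670² ≈ 1.2407, and so on.
Summing a geometric series: total = 2.109·[0.7670·(1 − 0.7670^4) / (1 − 0.7670)] ≈ 4.5398 million.

4.54 million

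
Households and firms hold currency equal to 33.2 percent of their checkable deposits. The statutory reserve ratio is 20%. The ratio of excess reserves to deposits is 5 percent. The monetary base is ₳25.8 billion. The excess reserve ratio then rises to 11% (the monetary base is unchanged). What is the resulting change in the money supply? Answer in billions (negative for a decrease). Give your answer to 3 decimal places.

-5.518 billion

Initially m₁ = (1 + 0.332) / (0.2 + 0.05 + 0.332) ≈ 2.288660, so M₁ = 2.288660 × 25.8 ≈ 59.0474 billion.
After the change m₂ = (1 + 0.332) / (0.2 + 0.11 + 0.332) ≈ 2.074766, so M₂ = 2.074766 × 25.8 ≈ 53.529 billion.
ΔM = M₂ − M₁ = 53.529 − 59.0474 = -5.5184 billion.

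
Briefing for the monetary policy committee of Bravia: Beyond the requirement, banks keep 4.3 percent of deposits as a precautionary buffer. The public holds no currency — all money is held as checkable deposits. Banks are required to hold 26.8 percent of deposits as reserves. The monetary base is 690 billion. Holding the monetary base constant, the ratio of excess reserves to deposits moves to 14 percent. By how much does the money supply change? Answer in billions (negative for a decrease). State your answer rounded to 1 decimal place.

Initially m₁ = 1 / (0.268 + 0.043) ≈ 3.21543, so M₁ = 3.21543 × 690 = 2218.6467 billion.
After the change m₂ = 1 / (0.268 + 0.14) ≈ 2.45098, so M₂ = 2.45098 × 690 = 1691.1762 billion.
ΔM = M₂ − M₁ = 1691.1762 − 2218.6467 = -527.4705 billion.

-527.5 billion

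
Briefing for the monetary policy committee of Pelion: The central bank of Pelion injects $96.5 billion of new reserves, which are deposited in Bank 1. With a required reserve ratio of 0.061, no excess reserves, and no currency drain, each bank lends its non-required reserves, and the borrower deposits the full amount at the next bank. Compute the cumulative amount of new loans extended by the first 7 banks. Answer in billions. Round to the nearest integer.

Bank i lends (1 − rr)^i of the original deposit: Bank 1 lends 96.5·0.9390 = 90.6135, Bank 2 lends 96.5·0.9390² ≈ 85.0861, and so on.
Summing a geometric series: total = 96.5·[0.9390·(1 − 0.9390^7) / (1 − 0.9390)] ≈ 529.3256 billion.

$529 billion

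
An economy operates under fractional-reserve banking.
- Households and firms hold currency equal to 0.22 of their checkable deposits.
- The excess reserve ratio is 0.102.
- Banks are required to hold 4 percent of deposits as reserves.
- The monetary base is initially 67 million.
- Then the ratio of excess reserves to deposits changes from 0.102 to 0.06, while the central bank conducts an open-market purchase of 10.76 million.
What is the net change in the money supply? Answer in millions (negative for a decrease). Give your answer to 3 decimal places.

70.659 million

Before: m₁ = (1 + 0.22) / (0.04 + 0.102 + 0.22) ≈ 3.370166, MB₁ = 67, so M₁ = 3.370166 × 67 ≈ 225.8011 million.
After: m₂ = (1 + 0.22) / (0.04 + 0.06 + 0.22) = 3.812500, MB₂ = 67 + 10.76 = 77.76, so M₂ = 3.812500 × 77.76 = 296.46 million.
ΔM = M₂ − M₁ = 296.46 − 225.8011 = 70.6589 million.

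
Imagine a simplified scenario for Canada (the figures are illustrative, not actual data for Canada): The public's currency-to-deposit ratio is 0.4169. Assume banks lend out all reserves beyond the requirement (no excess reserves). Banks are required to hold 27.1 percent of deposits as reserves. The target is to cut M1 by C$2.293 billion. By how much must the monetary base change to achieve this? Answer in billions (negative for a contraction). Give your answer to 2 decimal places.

-1.11 billion

The money multiplier is m = (1 + c) / (rr + c) = (1 + 0.4169) / (0.271 + 0.4169) ≈ 2.0597.
ΔMB = ΔM / m = (−2.293) / 2.0597 ≈ -1.1133 billion.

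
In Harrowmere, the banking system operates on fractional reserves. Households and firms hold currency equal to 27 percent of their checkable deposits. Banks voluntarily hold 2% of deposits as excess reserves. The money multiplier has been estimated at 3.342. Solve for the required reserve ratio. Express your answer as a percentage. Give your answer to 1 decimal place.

Using m = 3.342. Since m = (1 + c)/(c + rr + e), the denominator satisfies c + rr + e = (1 + c)/m = (1 + 0.27) / 3.342 ≈ 0.380012.
With c = 0.27 and e = 0.02, the required reserve ratio is 0.380012 − 0.27 − 0.02 = 0.090012.

9.0%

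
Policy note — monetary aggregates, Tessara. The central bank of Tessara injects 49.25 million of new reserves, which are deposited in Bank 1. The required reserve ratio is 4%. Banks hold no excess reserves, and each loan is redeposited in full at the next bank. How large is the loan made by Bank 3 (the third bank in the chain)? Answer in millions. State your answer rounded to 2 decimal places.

Each bank lends a fraction (1 − rr) = 0.9600 of the deposit it receives, so Bank 3 receives 49.25·0.9600^2 and lends 49.25·0.9600^3 ≈ 43.5732 million.

43.57 million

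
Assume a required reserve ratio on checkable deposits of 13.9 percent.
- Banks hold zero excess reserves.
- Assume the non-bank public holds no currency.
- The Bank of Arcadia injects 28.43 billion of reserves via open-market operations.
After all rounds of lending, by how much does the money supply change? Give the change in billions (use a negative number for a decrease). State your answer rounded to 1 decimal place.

The simple money multiplier is m = 1/rr = 1/0.139 ≈ 7.1942.
An open-market purchase increases the monetary base by 28.43 billion, so ΔM = m × ΔMB = 7.1942 × 28.43 ≈ 204.5311 billion.

204.5 billion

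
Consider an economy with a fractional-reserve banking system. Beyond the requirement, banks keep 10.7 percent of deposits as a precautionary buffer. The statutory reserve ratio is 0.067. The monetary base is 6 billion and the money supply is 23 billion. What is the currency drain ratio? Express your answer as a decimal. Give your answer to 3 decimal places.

0.118

Using m = M/MB = 23/6 ≈ 3.833333. From m = (1 + c)/(c + rr + e), rearranging gives 1 + c = m·(c + rr + e), so c·(1 − m) = m·(rr + e) − 1.
Hence c = [m·(rr + e) − 1]/(1 − m) = [3.833333 × (0.067 + 0.107) − 1] / (1 − 3.833333) ≈ 0.117529.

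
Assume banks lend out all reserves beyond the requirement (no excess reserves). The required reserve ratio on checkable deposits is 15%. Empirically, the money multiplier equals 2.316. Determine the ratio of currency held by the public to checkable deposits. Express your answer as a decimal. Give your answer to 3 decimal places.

0.496

Using m = 2.316. From m = (1 + c)/(c + rr + e), rearranging gives 1 + c = m·(c + rr + e), so c·(1 − m) = m·(rr + e) − 1.
Hence c = [m·(rr + e) − 1]/(1 − m) = [2.316 × (0.15 + 0) − 1] / (1 − 2.316) ≈ 0.495897.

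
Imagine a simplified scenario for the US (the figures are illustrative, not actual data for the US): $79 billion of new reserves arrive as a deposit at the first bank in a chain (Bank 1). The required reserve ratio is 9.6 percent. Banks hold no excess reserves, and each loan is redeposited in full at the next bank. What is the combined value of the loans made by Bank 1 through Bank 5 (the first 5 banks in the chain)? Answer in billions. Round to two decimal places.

Bank i lends (1 − rr)^i of the original deposit: Bank 1 lends 79·0.9040 = 71.4160, Bank 2 lends 79·0.9040² ≈ 64.5601, and so on.
Summing a geometric series: total = 79·[0.9040·(1 − 0.9040^5) / (1 − 0.9040)] ≈ 294.7925 billion.

$294.79 billion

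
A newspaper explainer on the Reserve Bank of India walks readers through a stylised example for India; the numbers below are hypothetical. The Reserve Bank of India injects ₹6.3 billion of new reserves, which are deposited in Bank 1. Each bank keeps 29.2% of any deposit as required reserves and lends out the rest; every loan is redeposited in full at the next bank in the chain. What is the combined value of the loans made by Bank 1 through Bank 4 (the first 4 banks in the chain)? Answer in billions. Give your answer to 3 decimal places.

₹11.437 billion

Bank i lends (1 − rr)^i of the original deposit: Bank 1 lends 6.3·0.7080 = 4.4604, Bank 2 lends 6.3·0.7080² ≈ 3.1580, and so on.
Summing a geometric series: total = 6.3·[0.7080·(1 − 0.7080^4) / (1 − 0.7080)] ≈ 11.4372 billion.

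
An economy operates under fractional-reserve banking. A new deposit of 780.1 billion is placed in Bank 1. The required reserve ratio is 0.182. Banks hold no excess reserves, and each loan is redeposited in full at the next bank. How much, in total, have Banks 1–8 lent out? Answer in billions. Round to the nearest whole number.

2803 billion

Bank i lends (1 − rr)^i of the original deposit: Bank 1 lends 780.1·0.8180 = 638.1218, Bank 2 lends 780.1·0.8180² ≈ 521.9836, and so on.
Summing a geometric series: total = 780.1·[0.8180·(1 − 0.8180^8) / (1 − 0.8180)] ≈ 2803.3203 billion.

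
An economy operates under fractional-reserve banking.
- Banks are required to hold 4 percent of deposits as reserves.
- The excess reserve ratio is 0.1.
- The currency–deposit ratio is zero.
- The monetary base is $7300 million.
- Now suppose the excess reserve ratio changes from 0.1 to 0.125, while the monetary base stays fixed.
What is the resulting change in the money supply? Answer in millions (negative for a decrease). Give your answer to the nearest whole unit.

-7900 million

Initially m₁ = 1 / (0.04 + 0.1) ≈ 7.14286, so M₁ = 7.14286 × 7300 = 52142.878 million.
After the change m₂ = 1 / (0.04 + 0.125) ≈ 6.06061, so M₂ = 6.06061 × 7300 = 44242.453 million.
ΔM = M₂ − M₁ = 44242.453 − 52142.878 = -7900.425 million.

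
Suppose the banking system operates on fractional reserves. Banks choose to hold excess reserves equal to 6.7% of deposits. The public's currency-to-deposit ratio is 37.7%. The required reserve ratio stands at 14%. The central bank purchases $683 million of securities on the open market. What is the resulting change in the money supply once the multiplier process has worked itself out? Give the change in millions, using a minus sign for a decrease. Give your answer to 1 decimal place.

$1610.4 million

The money multiplier is m = (1 + c) / (rr + e + c) = (1 + 0.377) / (0.14 + 0.067 + 0.377) ≈ 2.35788.
The purchase adds 683 million of base, so ΔM = m × ΔMB = 2.35788 × (+683) ≈ 1610.432 million.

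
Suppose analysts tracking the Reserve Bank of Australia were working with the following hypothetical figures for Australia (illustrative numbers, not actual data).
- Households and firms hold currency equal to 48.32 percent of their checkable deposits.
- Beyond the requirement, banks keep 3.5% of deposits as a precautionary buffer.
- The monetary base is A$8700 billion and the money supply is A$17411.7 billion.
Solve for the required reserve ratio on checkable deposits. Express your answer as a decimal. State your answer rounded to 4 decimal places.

0.2229

Using m = M/MB = 17411.7/8700 ≈ 2.001345. Since m = (1 + c)/(c + rr + e), the denominator satisfies c + rr + e = (1 + c)/m = (1 + 0.4832) / 2.001345 ≈ 0.741102.
With c = 0.4832 and e = 0.035, the required reserve ratio on checkable deposits is 0.741102 − 0.4832 − 0.035 = 0.222902.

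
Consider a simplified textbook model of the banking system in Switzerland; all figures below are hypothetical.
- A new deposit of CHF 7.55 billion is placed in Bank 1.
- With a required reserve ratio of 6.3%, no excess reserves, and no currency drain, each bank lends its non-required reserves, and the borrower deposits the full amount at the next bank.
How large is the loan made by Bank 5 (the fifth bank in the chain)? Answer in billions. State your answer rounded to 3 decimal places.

Each bank lends a fraction (1 − rr) = 0.9370 of the deposit it receives, so Bank 5 receives 7.55·0.9370^4 and lends 7.55·0.9370^5 ≈ 5.4531 billion.

CHF 5.453 billion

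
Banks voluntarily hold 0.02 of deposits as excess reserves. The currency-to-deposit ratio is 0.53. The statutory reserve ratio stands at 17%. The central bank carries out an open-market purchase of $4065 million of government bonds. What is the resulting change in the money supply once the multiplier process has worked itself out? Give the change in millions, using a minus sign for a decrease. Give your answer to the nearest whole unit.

$8638 million

The money multiplier is m = (1 + c) / (rr + e + c) = (1 + 0.53) / (0.17 + 0.02 + 0.53) = 2.12500.
The purchase adds 4065 million of base, so ΔM = m × ΔMB = 2.12500 × (+4065) = 8638.125 million.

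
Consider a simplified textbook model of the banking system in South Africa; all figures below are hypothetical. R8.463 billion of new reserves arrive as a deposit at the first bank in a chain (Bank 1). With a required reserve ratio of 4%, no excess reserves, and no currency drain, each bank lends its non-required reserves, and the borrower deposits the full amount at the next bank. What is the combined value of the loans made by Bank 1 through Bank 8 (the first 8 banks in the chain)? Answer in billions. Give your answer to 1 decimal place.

R56.6 billion

Bank i lends (1 − rr)^i of the original deposit: Bank 1 lends 8.463·0.9600 ≈ 8.1245, Bank 2 lends 8.463·0.9600² ≈ 7.7995, and so on.
Summing a geometric series: total = 8.463·[0.9600·(1 − 0.9600^8) / (1 − 0.9600)] ≈ 56.5891 billion.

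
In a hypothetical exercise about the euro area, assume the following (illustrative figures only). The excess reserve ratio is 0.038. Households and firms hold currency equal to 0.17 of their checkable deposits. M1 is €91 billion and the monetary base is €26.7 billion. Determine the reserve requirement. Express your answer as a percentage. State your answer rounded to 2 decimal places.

13.53%

Using m = M/MB = 91/26.7 ≈ 3.408240. Since m = (1 + c)/(c + rr + e), the denominator satisfies c + rr + e = (1 + c)/m = (1 + 0.17) / 3.408240 ≈ 0.343286.
With c = 0.17 and e = 0.038, the reserve requirement is 0.343286 − 0.17 − 0.038 = 0.135286.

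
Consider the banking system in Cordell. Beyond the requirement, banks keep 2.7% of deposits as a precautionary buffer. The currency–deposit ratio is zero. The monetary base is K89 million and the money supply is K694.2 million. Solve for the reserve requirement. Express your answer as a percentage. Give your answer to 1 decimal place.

Using m = M/MB = 694.2/89 = 7.800000. Since m = (1 + c)/(c + rr + e), the denominator satisfies c + rr + e = (1 + c)/m = (1 + 0) / 7.800000 ≈ 0.128205.
With c = 0 and e = 0.027, the reserve requirement is 0.128205 − 0 − 0.027 = 0.101205.

10.1%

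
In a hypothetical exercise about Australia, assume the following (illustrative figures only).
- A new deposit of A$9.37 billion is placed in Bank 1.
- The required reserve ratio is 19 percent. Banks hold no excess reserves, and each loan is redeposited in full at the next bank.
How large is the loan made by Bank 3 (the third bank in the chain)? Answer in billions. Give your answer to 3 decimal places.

Each bank lends a fraction (1 − rr) = 0.8100 of the deposit it receives, so Bank 3 receives 9.37·0.8100^2 and lends 9.37·0.8100^3 ≈ 4.9796 billion.

A$4.980 billion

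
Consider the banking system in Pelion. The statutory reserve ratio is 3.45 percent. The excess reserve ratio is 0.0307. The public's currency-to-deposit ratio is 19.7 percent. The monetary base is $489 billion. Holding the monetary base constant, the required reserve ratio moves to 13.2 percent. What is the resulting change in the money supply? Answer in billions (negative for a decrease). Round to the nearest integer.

Initially m₁ = (1 + 0.197) / (0.0345 + 0.0307 + 0.197) ≈ 4.5652, so M₁ = 4.5652 × 489 = 2232.3828 billion.
After the change m₂ = (1 + 0.197) / (0.132 + 0.0307 + 0.197) ≈ 3.3278, so M₂ = 3.3278 × 489 = 1627.2942 billion.
ΔM = M₂ − M₁ = 1627.2942 − 2232.3828 = -605.0886 billion.

-605 billion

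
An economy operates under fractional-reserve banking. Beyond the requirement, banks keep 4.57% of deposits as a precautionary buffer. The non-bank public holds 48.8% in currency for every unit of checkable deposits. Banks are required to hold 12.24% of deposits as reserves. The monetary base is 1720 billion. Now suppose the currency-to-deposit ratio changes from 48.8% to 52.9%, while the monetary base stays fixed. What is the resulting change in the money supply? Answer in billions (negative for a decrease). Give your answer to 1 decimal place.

Initially m₁ = (1 + 0.488) / (0.1224 + 0.0457 + 0.488) ≈ 2.267947, so M₁ = 2.267947 × 1720 ≈ 3900.8688 billion.
After the change m₂ = (1 + 0.529) / (0.1224 + 0.0457 + 0.529) ≈ 2.193373, so M₂ = 2.193373 × 1720 ≈ 3772.6016 billion.
ΔM = M₂ − M₁ = 3772.6016 − 3900.8688 = -128.2672 billion.

-128.3 billion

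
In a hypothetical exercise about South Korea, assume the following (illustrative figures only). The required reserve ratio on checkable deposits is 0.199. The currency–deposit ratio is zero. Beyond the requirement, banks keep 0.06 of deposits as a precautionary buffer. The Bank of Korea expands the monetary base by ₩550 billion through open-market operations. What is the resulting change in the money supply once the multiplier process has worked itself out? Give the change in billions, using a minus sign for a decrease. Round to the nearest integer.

₩2124 billion

The money multiplier is m = 1 / (rr + e) = 1 / (0.199 + 0.06) ≈ 3.8610.
The purchase adds 550 billion of base, so ΔM = m × ΔMB = 3.8610 × (+550) = 2123.55 billion.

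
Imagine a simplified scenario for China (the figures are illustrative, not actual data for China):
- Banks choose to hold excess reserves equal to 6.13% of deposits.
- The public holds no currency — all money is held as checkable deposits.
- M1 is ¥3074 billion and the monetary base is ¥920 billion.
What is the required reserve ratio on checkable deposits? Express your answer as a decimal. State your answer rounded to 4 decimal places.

Using m = M/MB = 3074/920 ≈ 3.341304. Since m = (1 + c)/(c + rr + e), the denominator satisfies c + rr + e = (1 + c)/m = (1 + 0) / 3.341304 ≈ 0.299284.
With c = 0 and e = 0.0613, the required reserve ratio on checkable deposits is 0.299284 − 0 − 0.0613 = 0.237984.

0.2380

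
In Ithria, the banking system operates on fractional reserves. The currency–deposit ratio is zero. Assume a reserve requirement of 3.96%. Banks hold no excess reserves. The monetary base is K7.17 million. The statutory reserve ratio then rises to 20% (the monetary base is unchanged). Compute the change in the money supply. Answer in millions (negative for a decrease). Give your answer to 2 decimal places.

-145.21 million

Initially m₁ = 1 / (0.0396) ≈ 25.2525, so M₁ = 25.2525 × 7.17 ≈ 181.0604 million.
After the change m₂ = 1 / (0.2) = 5, so M₂ = 5 × 7.17 = 35.85 million.
ΔM = M₂ − M₁ = 35.85 − 181.0604 = -145.2104 million.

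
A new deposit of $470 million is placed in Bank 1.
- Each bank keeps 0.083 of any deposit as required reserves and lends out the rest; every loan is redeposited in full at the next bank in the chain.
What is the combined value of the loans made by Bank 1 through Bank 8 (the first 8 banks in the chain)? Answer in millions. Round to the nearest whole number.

Bank i lends (1 − rr)^i of the original deposit: Bank 1 lends 470·0.9170 = 430.9900, Bank 2 lends 470·0.9170² ≈ 395.2178, and so on.
Summing a geometric series: total = 470·[0.9170·(1 − 0.9170^8) / (1 − 0.9170)] ≈ 2596.4169 million.

$2596 million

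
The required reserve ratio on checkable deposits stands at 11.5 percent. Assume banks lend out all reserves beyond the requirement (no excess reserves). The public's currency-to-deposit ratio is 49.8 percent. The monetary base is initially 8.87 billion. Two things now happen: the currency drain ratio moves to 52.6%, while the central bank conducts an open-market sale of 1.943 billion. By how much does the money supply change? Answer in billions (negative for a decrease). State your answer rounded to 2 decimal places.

-5.18 billion

Before: m₁ = (1 + 0.498) / (0.115 + 0.498) ≈ 2.4437, MB₁ = 8.87, so M₁ = 2.4437 × 8.87 ≈ 21.6756 billion.
After: m₂ = (1 + 0.526) / (0.115 + 0.526) ≈ 2.3807, MB₂ = 8.87 − 1.943 = 6.927, so M₂ = 2.3807 × 6.927 ≈ 16.4911 billion.
ΔM = M₂ − M₁ = 16.4911 − 21.6756 = -5.1845 billion.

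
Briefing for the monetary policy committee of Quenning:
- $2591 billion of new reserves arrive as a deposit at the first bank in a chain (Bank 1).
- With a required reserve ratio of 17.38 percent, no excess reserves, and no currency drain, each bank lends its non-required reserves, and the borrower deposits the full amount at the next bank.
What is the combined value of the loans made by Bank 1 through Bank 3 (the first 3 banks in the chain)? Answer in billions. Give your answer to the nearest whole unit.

$5371 billion

Bank i lends (1 − rr)^i of the original deposit: Bank 1 lends 2591·0.8262 = 2140.6842, Bank 2 lends 2591·0.8262² ≈ 1768.6333, and so on.
Summing a geometric series: total = 2591·[0.8262·(1 − 0.8262^3) / (1 − 0.8262)] ≈ 5370.5623 billion.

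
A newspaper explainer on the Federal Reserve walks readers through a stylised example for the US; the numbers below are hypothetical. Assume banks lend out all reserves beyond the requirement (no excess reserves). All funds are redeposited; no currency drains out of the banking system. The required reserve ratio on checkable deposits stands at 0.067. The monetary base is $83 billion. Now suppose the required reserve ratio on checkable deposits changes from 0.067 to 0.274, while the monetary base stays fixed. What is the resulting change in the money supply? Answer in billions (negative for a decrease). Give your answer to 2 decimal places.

Initially m₁ = 1 / (0.067) ≈ 14.92537, so M₁ = 14.92537 × 83 ≈ 1238.8057 billion.
After the change m₂ = 1 / (0.274) ≈ 3.64964, so M₂ = 3.64964 × 83 ≈ 302.9201 billion.
ΔM = M₂ − M₁ = 302.9201 − 1238.8057 = -935.8856 billion.

-935.89 billion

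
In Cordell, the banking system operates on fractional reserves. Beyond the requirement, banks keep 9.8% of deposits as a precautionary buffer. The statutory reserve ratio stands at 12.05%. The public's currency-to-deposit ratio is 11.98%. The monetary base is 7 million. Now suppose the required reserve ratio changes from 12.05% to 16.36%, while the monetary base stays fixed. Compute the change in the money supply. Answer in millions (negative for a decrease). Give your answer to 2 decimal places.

-2.62 million

Initially m₁ = (1 + 0.1198) / (0.1205 + 0.098 + 0.1198) ≈ 3.3101, so M₁ = 3.3101 × 7 = 23.1707 million.
After the change m₂ = (1 + 0.1198) / (0.1636 + 0.098 + 0.1198) ≈ 2.9360, so M₂ = 2.9360 × 7 = 20.552 million.
ΔM = M₂ − M₁ = 20.552 − 23.1707 = -2.6187 million.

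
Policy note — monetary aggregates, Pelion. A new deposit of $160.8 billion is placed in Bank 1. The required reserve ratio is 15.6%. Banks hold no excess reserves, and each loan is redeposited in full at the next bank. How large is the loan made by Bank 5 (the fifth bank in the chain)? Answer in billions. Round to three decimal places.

Each bank lends a fraction (1 − rr) = 0.8440 of the deposit it receives, so Bank 5 receives 160.8·0.8440^4 and lends 160.8·0.8440^5 ≈ 68.8650 billion.

$68.865 billion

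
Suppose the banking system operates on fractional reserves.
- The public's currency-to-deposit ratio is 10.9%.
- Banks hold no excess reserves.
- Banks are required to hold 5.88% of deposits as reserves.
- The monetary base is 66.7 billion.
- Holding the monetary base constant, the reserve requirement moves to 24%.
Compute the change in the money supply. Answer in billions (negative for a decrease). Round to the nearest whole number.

Initially m₁ = (1 + 0.109) / (0.0588 + 0.109) ≈ 6.6091, so M₁ = 6.6091 × 66.7 ≈ 440.827 billion.
After the change m₂ = (1 + 0.109) / (0.24 + 0.109) ≈ 3.1777, so M₂ = 3.1777 × 66.7 ≈ 211.9526 billion.
ΔM = M₂ − M₁ = 211.9526 − 440.827 = -228.8744 billion.

-229 billion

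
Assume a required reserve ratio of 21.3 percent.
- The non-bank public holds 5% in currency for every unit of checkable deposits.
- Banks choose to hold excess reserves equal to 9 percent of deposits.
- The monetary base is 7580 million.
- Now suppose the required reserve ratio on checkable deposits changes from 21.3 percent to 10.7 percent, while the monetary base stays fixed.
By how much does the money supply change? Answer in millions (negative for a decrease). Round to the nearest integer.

9676 million

Initially m₁ = (1 + 0.05) / (0.213 + 0.09 + 0.05) ≈ 2.97450, so M₁ = 2.97450 × 7580 = 22546.71 million.
After the change m₂ = (1 + 0.05) / (0.107 + 0.09 + 0.05) ≈ 4.25101, so M₂ = 4.25101 × 7580 = 32222.6558 million.
ΔM = M₂ − M₁ = 32222.6558 − 22546.71 = 9675.9458 million.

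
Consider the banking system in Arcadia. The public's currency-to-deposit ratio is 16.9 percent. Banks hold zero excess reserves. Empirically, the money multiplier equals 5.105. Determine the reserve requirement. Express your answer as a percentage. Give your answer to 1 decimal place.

Using m = 5.105. Since m = (1 + c)/(c + rr + e), the denominator satisfies c + rr + e = (1 + c)/m = (1 + 0.169) / 5.105 ≈ 0.228991.
With c = 0.169 and e = 0, the reserve requirement is 0.228991 − 0.169 − 0 = 0.059991.

6.0%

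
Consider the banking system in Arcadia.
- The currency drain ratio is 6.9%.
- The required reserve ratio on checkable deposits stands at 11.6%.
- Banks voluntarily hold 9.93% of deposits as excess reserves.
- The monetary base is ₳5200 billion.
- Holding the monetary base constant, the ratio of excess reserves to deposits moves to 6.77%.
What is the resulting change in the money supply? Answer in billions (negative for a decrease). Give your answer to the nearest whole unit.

₳2445 billion

Initially m₁ = (1 + 0.069) / (0.116 + 0.0993 + 0.069) ≈ 3.76011, so M₁ = 3.76011 × 5200 = 19552.572 billion.
After the change m₂ = (1 + 0.069) / (0.116 + 0.0677 + 0.069) ≈ 4.23031, so M₂ = 4.23031 × 5200 = 21997.612 billion.
ΔM = M₂ − M₁ = 21997.612 − 19552.572 = 2445.04 billion.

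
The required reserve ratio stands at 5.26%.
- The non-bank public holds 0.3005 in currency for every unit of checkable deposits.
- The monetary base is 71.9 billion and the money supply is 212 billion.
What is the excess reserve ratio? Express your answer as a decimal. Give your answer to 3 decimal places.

0.088

Using m = M/MB = 212/71.9 ≈ 2.948540. Since m = (1 + c)/(c + rr + e), the denominator satisfies c + rr + e = (1 + c)/m = (1 + 0.3005) / 2.948540 ≈ 0.441066.
With c = 0.3005 and rr = 0.0526, the excess reserve ratio is 0.441066 − 0.3005 − 0.0526 = 0.087966.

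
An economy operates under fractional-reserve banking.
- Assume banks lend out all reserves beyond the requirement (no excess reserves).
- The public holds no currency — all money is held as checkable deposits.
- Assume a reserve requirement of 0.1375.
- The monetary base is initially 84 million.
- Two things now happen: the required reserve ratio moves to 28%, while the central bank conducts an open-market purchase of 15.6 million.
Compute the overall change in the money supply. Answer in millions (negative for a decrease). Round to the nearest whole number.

Before: m₁ = 1 / (0.1375) ≈ 7.2727, MB₁ = 84, so M₁ = 7.2727 × 84 = 610.9068 million.
After: m₂ = 1 / (0.28) ≈ 3.5714, MB₂ = 84 + 15.6 = 99.6, so M₂ = 3.5714 × 99.6 ≈ 355.7114 million.
ΔM = M₂ − M₁ = 355.7114 − 610.9068 = -255.1954 million.

-255 million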